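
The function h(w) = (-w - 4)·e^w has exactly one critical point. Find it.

-5

Differentiating with the product rule gives h'(w) = (-w - 5)·e^w. Since e^w > 0, the only critical point is w = -5.
h''(-5) has the same sign as -1 < 0, so this is a local maximum.
h(-5) = (1)·e^(-5) ≈ 0.0067.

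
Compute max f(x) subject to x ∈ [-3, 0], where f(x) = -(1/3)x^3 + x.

6

Differentiating, f'(x) = -x^2 + 1; whose only zero in [-3, 0] is x = -1.
Evaluating at the critical points and endpoints: f(-3) = 6; f(-1) = -2/3; f(0) = 0.
So the maximum is f(-3) = 6.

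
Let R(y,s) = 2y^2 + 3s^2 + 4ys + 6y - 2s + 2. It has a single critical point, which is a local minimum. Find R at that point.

∂R/∂y = 4y + 4s + 6 = 0 and ∂R/∂s = 4y + 6s - 2 = 0, so (y, s) = (-11/2, 4).
The Hessian has R_{yy} = 4, R_{ss} = 6, R_{ys} = 4, giving D = 8 > 0 with R_{yy} > 0, so the point is a local minimum.
R(-11/2, 4) = -37/2.

-37/2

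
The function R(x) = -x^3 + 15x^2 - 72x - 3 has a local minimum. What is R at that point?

Critical points: R'(x) = -3x^2 + 30x - 72 vanishes at x = 4, 6.
R''(x) = -6x + 30. R''(4) = 6 > 0 ⇒ local minimum; R''(6) = -6 < 0 ⇒ local maximum.
Thus R has its local minimum at x = 4, with value -115.

-115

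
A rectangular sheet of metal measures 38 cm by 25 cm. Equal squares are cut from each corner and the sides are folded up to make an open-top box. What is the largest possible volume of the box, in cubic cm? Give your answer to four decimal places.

2100.3771

With cut size x, the volume is V(x) = x(38 − 2x)(25 − 2x) for 0 < x < 12.5.
V'(x) = 12x^2 − 252x + 950. Setting V'(x) = 0 gives x ≈ 4.9248 (the root in (0, 12.5)).
V''(x) = 24x − 252 is negative there, so this is the maximum; V ≈ 2100.3771.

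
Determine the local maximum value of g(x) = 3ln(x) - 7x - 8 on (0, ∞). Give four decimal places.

g'(x) = 3/x − 7 = 0 gives x = 3/7.
g''(x) = -3/x², which is negative for x > 0, so this is a local maximum.
g(3/7) = 3·ln(3/7) - 3 - 8 ≈ -13.5419.

-13.5419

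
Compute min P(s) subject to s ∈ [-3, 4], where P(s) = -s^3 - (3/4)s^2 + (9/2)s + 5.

Differentiating, P'(s) = -3s^2 - (3/2)s + 9/2; which vanishes at s = -3/2 and s = 1.
Compare values at every candidate in [-3, 4]: P(-3) = 47/4; P(-3/2) = -1/16; P(1) = 31/4; P(4) = -53.
The minimum over the interval is -53, attained at s = 4.

-53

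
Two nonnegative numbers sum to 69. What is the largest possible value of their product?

4761/4

With x + y = 69, the product is P(x) = x(69 − x).
P'(x) = 69 − 2x = 0 gives x = 69/2; P'' = −2 < 0, so this is the maximum.
P = 69/2·69/2 = 4761/4.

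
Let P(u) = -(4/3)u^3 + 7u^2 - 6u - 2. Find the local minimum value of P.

-41/12

Critical points: P'(u) = -4u^2 + 14u - 6 vanishes at u = 1/2, 3.
Second-derivative test with P''(u) = -8u + 14: P''(1/2) = 10 > 0 ⇒ local minimum; P''(3) = -10 < 0 ⇒ local maximum.
Thus P has its local minimum at u = 1/2, with value -41/12.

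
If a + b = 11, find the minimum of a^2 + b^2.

121/2

With a + b = 11, a^2 + b^2 = a^2 + (11 − a)^2.
The derivative 2a − 2(11 − a) = 4a − 22 vanishes at a = 11/2; second derivative 4 > 0, a minimum.
The minimum is 2·(11/2)^2 = 121/2.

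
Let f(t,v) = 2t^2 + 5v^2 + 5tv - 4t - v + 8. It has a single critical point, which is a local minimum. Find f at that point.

58/15

∂f/∂t = 4t + 5v - 4 = 0 and ∂f/∂v = 5t + 10v - 1 = 0, so (t, v) = (7/3, -16/15).
The Hessian has f_{tt} = 4, f_{vv} = 10, f_{tv} = 5, giving D = 15 > 0 with f_{tt} > 0, so the point is a local minimum.
f(7/3, -16/15) = 58/15.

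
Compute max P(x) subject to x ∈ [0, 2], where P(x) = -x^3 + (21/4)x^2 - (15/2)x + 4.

Differentiating, P'(x) = -3x^2 + (21/2)x - 15/2; whose only zero in [0, 2] is x = 1.
Candidates: P(0) = 4; P(1) = 3/4; P(2) = 2.
So the maximum is P(0) = 4.

4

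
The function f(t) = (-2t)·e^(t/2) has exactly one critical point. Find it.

By the product rule, f'(t) = (-t - 2)·e^(t/2). Since e^(t/2) > 0, the only critical point is t = -2.
f''(-2) has the same sign as -1 < 0, so this is a local maximum.
f(-2) = (4)·e^(-1) ≈ 1.4715.

-2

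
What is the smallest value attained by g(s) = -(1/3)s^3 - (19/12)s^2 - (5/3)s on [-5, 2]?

Differentiating, g'(s) = -s^2 - (19/6)s - 5/3; which vanishes at s = -5/2 and s = -2/3.
Compare values at every candidate in [-5, 2]: g(-5) = 125/12; g(-5/2) = -25/48; g(-2/3) = 41/81; g(2) = -37/3.
The minimum over the interval is -37/3, attained at s = 2.

-37/3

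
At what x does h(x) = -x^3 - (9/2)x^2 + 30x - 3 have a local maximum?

h'(x) = -3x^2 - 9x + 30. Setting h'(x) = 0 gives x ∈ {-5, 2}.
Since h''(x) = -6x - 9, we get h''(-5) = 21 > 0 ⇒ local minimum; h''(2) = -21 < 0 ⇒ local maximum.
So the local maximum value is h(2) = 31.

2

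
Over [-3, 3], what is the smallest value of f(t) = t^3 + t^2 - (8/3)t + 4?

The derivative is 3t^2 + 2t - 8/3, which vanishes at t = -4/3 and t = 2/3.
Evaluating at the critical points and endpoints: f(-3) = -6; f(-4/3) = 188/27; f(2/3) = 80/27; f(3) = 32.
The minimum over the interval is -6, attained at t = -3.

-6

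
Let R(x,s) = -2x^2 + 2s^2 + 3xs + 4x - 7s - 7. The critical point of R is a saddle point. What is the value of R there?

-157/25

∂R/∂x = -4x + 3s + 4 = 0 and ∂R/∂s = 3x + 4s - 7 = 0, so (x, s) = (37/25, 16/25).
The Hessian has R_{xx} = -4, R_{ss} = 4, R_{xs} = 3, giving D = -25 < 0, so the point is a saddle point.
R(37/25, 16/25) = -157/25.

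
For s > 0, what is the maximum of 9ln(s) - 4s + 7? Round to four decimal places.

5.2984

R'(s) = 9/s − 4 = 0 gives s = 9/4.
R''(s) = -9/s², which is negative for s > 0, so this is a local maximum.
R(9/4) = 9·ln(9/4) - 9 + 7 ≈ 5.2984.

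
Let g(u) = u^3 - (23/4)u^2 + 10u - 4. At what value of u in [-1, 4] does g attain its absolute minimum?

-1

g'(u) = 3u^2 - (23/2)u + 10, which vanishes at u = 4/3 and u = 5/2.
Compare values at every candidate in [-1, 4]: g(-1) = -83/4, g(4/3) = 40/27, g(5/2) = 11/16, g(4) = 8.
Hence the absolute minimum is -83/4 at u = -1.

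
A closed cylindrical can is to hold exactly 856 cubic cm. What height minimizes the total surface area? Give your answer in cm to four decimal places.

10.2911

With radius r and height h, πr²h = 856 so h = 856/(πr²), and S(r) = 2πr² + 2πrh = 2πr² + 2·856/r.
S'(r) = 4πr − 2·856/r² = 0 ⇒ r³ = 856/(2π), so r ≈ 5.1455 and h = 2r ≈ 10.2911.
S''(r) = 4π + 4·856/r³ > 0, so this is the minimum; S ≈ 499.0726.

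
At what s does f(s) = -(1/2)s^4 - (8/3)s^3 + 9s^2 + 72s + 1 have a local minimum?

-3

Critical points: f'(s) = -2s^3 - 8s^2 + 18s + 72 vanishes at s = -4, -3, 3.
f''(s) = -6s^2 - 16s + 18. f''(-4) = -14 < 0 ⇒ local maximum; f''(-3) = 12 > 0 ⇒ local minimum; f''(3) = -84 < 0 ⇒ local maximum.
Thus f has its local minimum at s = -3, with value -205/2.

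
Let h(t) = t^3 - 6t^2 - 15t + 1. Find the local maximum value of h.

9

Critical points: h'(t) = 3t^2 - 12t - 15 vanishes at t = -1, 5.
Since h''(t) = 6t - 12, we get h''(-1) = -18 < 0 ⇒ local maximum; h''(5) = 18 > 0 ⇒ local minimum.
Thus h has its local maximum at t = -1, with value 9.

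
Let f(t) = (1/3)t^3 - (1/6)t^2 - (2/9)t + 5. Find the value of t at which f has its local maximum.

f'(t) = t^2 - (1/3)t - 2/9 = 0 at t = -1/3, 2/3.
Second-derivative test with f''(t) = 2t - 1/3: f''(-1/3) = -1 < 0 ⇒ local maximum; f''(2/3) = 1 > 0 ⇒ local minimum.
So the local maximum value is f(-1/3) = 817/162.

-1/3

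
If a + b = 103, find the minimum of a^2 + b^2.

With a + b = 103, a^2 + b^2 = a^2 + (103 − a)^2.
The derivative 2a − 2(103 − a) = 4a − 206 vanishes at a = 103/2; second derivative 4 > 0, a minimum.
The minimum is 2·(103/2)^2 = 10609/2.

10609/2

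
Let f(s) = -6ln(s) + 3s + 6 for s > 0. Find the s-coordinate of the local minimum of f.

f'(s) = -6/s + 3 = 0 gives s = 2.
f''(s) = 6/s², which is positive for s > 0, so this is a local minimum.
f(2) = -6·ln(2) + 6 + 6 ≈ 7.8411.

2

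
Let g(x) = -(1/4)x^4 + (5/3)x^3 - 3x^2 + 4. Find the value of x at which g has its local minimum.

2

g'(x) = -x^3 + 5x^2 - 6x = 0 at x = 0, 2, 3.
g''(x) = -3x^2 + 10x - 6. g''(0) = -6 < 0 ⇒ local maximum; g''(2) = 2 > 0 ⇒ local minimum; g''(3) = -3 < 0 ⇒ local maximum.
Thus g has its local minimum at x = 2, with value 4/3.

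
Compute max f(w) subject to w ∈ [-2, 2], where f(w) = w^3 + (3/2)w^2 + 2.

16

f'(w) = 3w^2 + 3w, which vanishes at w = -1 and w = 0.
Candidates: f(-2) = 0,  f(-1) = 5/2,  f(0) = 2,  f(2) = 16.
Hence the absolute maximum is 16 at w = 2.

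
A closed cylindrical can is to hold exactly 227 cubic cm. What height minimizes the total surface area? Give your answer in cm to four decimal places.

With radius r and height h, πr²h = 227 so h = 227/(πr²), and S(r) = 2πr² + 2πrh = 2πr² + 2·227/r.
S'(r) = 4πr − 2·227/r² = 0 ⇒ r³ = 227/(2π), so r ≈ 3.3058 and h = 2r ≈ 6.6117.
S''(r) = 4π + 4·227/r³ > 0, so this is the minimum; S ≈ 205.9990.

6.6117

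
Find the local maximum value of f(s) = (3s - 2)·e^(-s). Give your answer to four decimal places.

0.5666

By the product rule, f'(s) = (-3s + 5)·e^(-s). Since e^(-s) > 0, the only critical point is s = 5/3.
f''(5/3) has the same sign as -3 < 0, so this is a local maximum.
f(5/3) = (3)·e^(-5/3) ≈ 0.5666.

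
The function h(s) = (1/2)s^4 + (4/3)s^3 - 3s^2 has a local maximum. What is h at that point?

0

h'(s) = 2s^3 + 4s^2 - 6s. Setting h'(s) = 0 gives s ∈ {-3, 0, 1}.
h''(s) = 6s^2 + 8s - 6. h''(-3) = 24 > 0 ⇒ local minimum; h''(0) = -6 < 0 ⇒ local maximum; h''(1) = 8 > 0 ⇒ local minimum.
So the local maximum value is h(0) = 0.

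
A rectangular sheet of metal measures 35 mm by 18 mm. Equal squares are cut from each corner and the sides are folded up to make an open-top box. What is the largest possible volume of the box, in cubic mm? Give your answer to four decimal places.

1082.8702

With cut size x, the volume is V(x) = x(35 − 2x)(18 − 2x) for 0 < x < 9.
V'(x) = 12x^2 − 212x + 630. Setting V'(x) = 0 gives x ≈ 3.7808 (the root in (0, 9)).
V''(x) = 24x − 212 is negative there, so this is the maximum; V ≈ 1082.8702.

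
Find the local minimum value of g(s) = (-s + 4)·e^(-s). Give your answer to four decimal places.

By the product rule, g'(s) = (s - 5)·e^(-s). Since e^(-s) > 0, the only critical point is s = 5.
g''(5) has the same sign as 1 > 0, so this is a local minimum.
g(5) = (-1)·e^(-5) ≈ -0.0067.

-0.0067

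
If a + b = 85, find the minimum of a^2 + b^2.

7225/2

With a + b = 85, a^2 + b^2 = a^2 + (85 − a)^2.
The derivative 2a − 2(85 − a) = 4a − 170 vanishes at a = 85/2; second derivative 4 > 0, a minimum.
The minimum is 2·(85/2)^2 = 7225/2.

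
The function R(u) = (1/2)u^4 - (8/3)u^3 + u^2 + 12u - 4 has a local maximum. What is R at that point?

R'(u) = 2u^3 - 8u^2 + 2u + 12. Setting R'(u) = 0 gives u ∈ {-1, 2, 3}.
Second-derivative test with R''(u) = 6u^2 - 16u + 2: R''(-1) = 24 > 0 ⇒ local minimum; R''(2) = -6 < 0 ⇒ local maximum; R''(3) = 8 > 0 ⇒ local minimum.
So the local maximum value is R(2) = 32/3.

32/3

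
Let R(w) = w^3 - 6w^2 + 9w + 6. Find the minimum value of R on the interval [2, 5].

The derivative is 3w^2 - 12w + 9, whose only zero in [2, 5] is w = 3.
Compare values at every candidate in [2, 5]: R(2) = 8; R(3) = 6; R(5) = 26.
So the minimum is R(3) = 6.

6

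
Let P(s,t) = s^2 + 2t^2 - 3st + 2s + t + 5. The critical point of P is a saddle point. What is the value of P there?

∂P/∂s = 2s - 3t + 2 = 0 and ∂P/∂t = -3s + 4t + 1 = 0, so (s, t) = (11, 8).
The Hessian has P_{ss} = 2, P_{tt} = 4, P_{st} = -3, giving D = -1 < 0, so the point is a saddle point.
P(11, 8) = 20.

20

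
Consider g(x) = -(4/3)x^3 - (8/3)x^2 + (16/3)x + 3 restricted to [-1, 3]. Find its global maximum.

Differentiating, g'(x) = -4x^2 - (16/3)x + 16/3; whose only zero in [-1, 3] is x = 2/3.
Compare values at every candidate in [-1, 3]: g(-1) = -11/3, g(2/3) = 403/81, g(3) = -41.
The maximum over the interval is 403/81, attained at x = 2/3.

403/81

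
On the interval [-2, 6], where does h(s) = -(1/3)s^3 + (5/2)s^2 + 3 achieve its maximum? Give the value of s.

5

The derivative is -s^2 + 5s, which vanishes at s = 0 and s = 5.
Evaluating at the critical points and endpoints: h(-2) = 47/3, h(0) = 3, h(5) = 143/6, h(6) = 21.
Hence the absolute maximum is 143/6 at s = 5.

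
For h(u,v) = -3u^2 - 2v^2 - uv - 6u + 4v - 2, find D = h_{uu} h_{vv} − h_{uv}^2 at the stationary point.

23

∂h/∂u = -6u - v - 6 = 0 and ∂h/∂v = -u - 4v + 4 = 0, so (u, v) = (-28/23, 30/23).
The Hessian has h_{uu} = -6, h_{vv} = -4, h_{uv} = -1, giving D = 23 > 0 with h_{uu} < 0, so the point is a local maximum.
D = (-6)·(-4) − (-1)^2 = 23.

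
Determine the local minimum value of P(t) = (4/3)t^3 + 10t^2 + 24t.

-56/3

P'(t) = 4t^2 + 20t + 24 = 0 at t = -3, -2.
Second-derivative test with P''(t) = 8t + 20: P''(-3) = -4 < 0 ⇒ local maximum; P''(-2) = 4 > 0 ⇒ local minimum.
The local minimum is P(-2) = -56/3.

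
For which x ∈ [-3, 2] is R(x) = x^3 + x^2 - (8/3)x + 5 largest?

The derivative is 3x^2 + 2x - 8/3, which vanishes at x = -4/3 and x = 2/3.
Candidates: R(-3) = -5, R(-4/3) = 215/27, R(2/3) = 107/27, R(2) = 35/3.
So the maximum is R(2) = 35/3.

2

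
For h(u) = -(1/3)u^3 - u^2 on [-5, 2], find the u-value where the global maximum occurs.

-5

h'(u) = -u^2 - 2u, which vanishes at u = -2 and u = 0.
Candidates: h(-5) = 50/3; h(-2) = -4/3; h(0) = 0; h(2) = -20/3.
So the maximum is h(-5) = 50/3.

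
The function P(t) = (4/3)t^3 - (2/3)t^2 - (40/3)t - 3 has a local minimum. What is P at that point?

-65/3

Critical points: P'(t) = 4t^2 - (4/3)t - 40/3 vanishes at t = -5/3, 2.
P''(t) = 8t - 4/3. P''(-5/3) = -44/3 < 0 ⇒ local maximum; P''(2) = 44/3 > 0 ⇒ local minimum.
The local minimum is P(2) = -65/3.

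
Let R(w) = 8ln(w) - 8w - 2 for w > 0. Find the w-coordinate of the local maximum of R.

R'(w) = 8/w − 8 = 0 gives w = 1.
R''(w) = -8/w², which is negative for w > 0, so this is a local maximum.
R(1) = 8·ln(1) - 8 - 2 ≈ -10.0000.

1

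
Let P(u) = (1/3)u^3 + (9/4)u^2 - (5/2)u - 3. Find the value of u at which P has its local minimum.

P'(u) = u^2 + (9/2)u - 5/2 = 0 at u = -5, 1/2.
P''(u) = 2u + 9/2. P''(-5) = -11/2 < 0 ⇒ local maximum; P''(1/2) = 11/2 > 0 ⇒ local minimum.
The local minimum is P(1/2) = -175/48.

1/2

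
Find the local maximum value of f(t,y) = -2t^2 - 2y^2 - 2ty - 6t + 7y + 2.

139/6

∂f/∂t = -4t - 2y - 6 = 0 and ∂f/∂y = -2t - 4y + 7 = 0, so (t, y) = (-19/6, 10/3).
The Hessian has f_{tt} = -4, f_{yy} = -4, f_{ty} = -2, giving D = 12 > 0 with f_{tt} < 0, so the point is a local maximum.
f(-19/6, 10/3) = 139/6.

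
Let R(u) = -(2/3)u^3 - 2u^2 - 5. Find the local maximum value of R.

Critical points: R'(u) = -2u^2 - 4u vanishes at u = -2, 0.
Second-derivative test with R''(u) = -4u - 4: R''(-2) = 4 > 0 ⇒ local minimum; R''(0) = -4 < 0 ⇒ local maximum.
So the local maximum value is R(0) = -5.

-5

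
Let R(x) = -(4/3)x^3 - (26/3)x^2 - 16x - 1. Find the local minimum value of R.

Critical points: R'(x) = -4x^2 - (52/3)x - 16 vanishes at x = -3, -4/3.
R''(x) = -8x - 52/3. R''(-3) = 20/3 > 0 ⇒ local minimum; R''(-4/3) = -20/3 < 0 ⇒ local maximum.
Thus R has its local minimum at x = -3, with value 5.

5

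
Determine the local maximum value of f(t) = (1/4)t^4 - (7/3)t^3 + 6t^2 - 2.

37/4

Critical points: f'(t) = t^3 - 7t^2 + 12t vanishes at t = 0, 3, 4.
f''(t) = 3t^2 - 14t + 12. f''(0) = 12 > 0 ⇒ local minimum; f''(3) = -3 < 0 ⇒ local maximum; f''(4) = 4 > 0 ⇒ local minimum.
Thus f has its local maximum at t = 3, with value 37/4.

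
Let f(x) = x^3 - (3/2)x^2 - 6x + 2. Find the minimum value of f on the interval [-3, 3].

-41/2

f'(x) = 3x^2 - 3x - 6, which vanishes at x = -1 and x = 2.
Candidates: f(-3) = -41/2; f(-1) = 11/2; f(2) = -8; f(3) = -5/2.
Hence the absolute minimum is -41/2 at x = -3.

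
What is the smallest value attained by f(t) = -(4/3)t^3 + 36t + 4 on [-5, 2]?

Differentiating, f'(t) = -4t^2 + 36; whose only zero in [-5, 2] is t = -3.
Candidates: f(-5) = -28/3, f(-3) = -68, f(2) = 196/3.
The minimum over the interval is -68, attained at t = -3.

-68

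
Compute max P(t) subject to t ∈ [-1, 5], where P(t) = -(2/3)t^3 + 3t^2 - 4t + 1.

26/3

Differentiating, P'(t) = -2t^2 + 6t - 4; which vanishes at t = 1 and t = 2.
Compare values at every candidate in [-1, 5]: P(-1) = 26/3, P(1) = -2/3, P(2) = -1/3, P(5) = -82/3.
Hence the absolute maximum is 26/3 at t = -1.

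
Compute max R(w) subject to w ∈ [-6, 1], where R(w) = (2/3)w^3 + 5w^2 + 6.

143/3

The derivative is 2w^2 + 10w, which vanishes at w = -5 and w = 0.
Candidates: R(-6) = 42; R(-5) = 143/3; R(0) = 6; R(1) = 35/3.
So the maximum is R(-5) = 143/3.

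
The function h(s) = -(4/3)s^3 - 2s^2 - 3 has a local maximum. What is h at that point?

-3

h'(s) = -4s^2 - 4s. Setting h'(s) = 0 gives s ∈ {-1, 0}.
Since h''(s) = -8s - 4, we get h''(-1) = 4 > 0 ⇒ local minimum; h''(0) = -4 < 0 ⇒ local maximum.
So the local maximum value is h(0) = -3.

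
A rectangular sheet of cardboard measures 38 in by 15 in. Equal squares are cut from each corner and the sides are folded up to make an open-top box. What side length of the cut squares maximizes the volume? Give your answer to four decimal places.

3.3081

With cut size x, the volume is V(x) = x(38 − 2x)(15 − 2x) for 0 < x < 7.5.
V'(x) = 12x^2 − 212x + 570. Setting V'(x) = 0 gives x ≈ 3.3081 (the root in (0, 7.5)).
V''(x) = 24x − 212 is negative there, so this is the maximum; V ≈ 870.4124.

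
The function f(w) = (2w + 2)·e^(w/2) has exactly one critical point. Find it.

By the product rule, f'(w) = (w + 3)·e^(w/2). Since e^(w/2) > 0, the only critical point is w = -3.
f''(-3) has the same sign as 1 > 0, so this is a local minimum.
f(-3) = (-4)·e^(-3/2) ≈ -0.8925.

-3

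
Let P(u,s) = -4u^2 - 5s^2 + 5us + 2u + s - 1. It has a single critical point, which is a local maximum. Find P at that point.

-21/55

∂P/∂u = -8u + 5s + 2 = 0 and ∂P/∂s = 5u - 10s + 1 = 0, so (u, s) = (5/11, 18/55).
The Hessian has P_{uu} = -8, P_{ss} = -10, P_{us} = 5, giving D = 55 > 0 with P_{uu} < 0, so the point is a local maximum.
P(5/11, 18/55) = -21/55.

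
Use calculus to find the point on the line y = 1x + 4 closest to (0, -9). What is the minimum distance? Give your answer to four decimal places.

Minimize D(x)^2 = (x + 0)^2 + (x + 13)^2.
d/dx[D^2] = 2(x + 0) + 2·1·(x + 13) = 0 ⇒ x = -13/2.
Then y = -5/2 and the distance is √(169/2) ≈ 9.1924.

9.1924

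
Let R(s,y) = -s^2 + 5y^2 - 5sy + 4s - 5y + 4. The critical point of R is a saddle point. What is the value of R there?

3

∂R/∂s = -2s - 5y + 4 = 0 and ∂R/∂y = -5s + 10y - 5 = 0, so (s, y) = (1/3, 2/3).
The Hessian has R_{ss} = -2, R_{yy} = 10, R_{sy} = -5, giving D = -45 < 0, so the point is a saddle point.
R(1/3, 2/3) = 3.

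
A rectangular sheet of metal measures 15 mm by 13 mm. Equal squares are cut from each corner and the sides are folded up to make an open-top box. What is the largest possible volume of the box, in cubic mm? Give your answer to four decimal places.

200.9348

With cut size x, the volume is V(x) = x(15 − 2x)(13 − 2x) for 0 < x < 6.5.
V'(x) = 12x^2 − 112x + 195. Setting V'(x) = 0 gives x ≈ 2.3155 (the root in (0, 6.5)).
V''(x) = 24x − 112 is negative there, so this is the maximum; V ≈ 200.9348.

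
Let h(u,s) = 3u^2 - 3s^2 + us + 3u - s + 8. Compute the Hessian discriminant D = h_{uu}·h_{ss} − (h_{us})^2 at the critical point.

-37

∂h/∂u = 6u + s + 3 = 0 and ∂h/∂s = u - 6s - 1 = 0, so (u, s) = (-17/37, -9/37).
The Hessian has h_{uu} = 6, h_{ss} = -6, h_{us} = 1, giving D = -37 < 0, so the point is a saddle point.
D = (6)·(-6) − (1)^2 = -37.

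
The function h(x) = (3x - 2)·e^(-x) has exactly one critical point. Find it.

5/3

Differentiating with the product rule gives h'(x) = (-3x + 5)·e^(-x). Since e^(-x) > 0, the only critical point is x = 5/3.
h''(5/3) has the same sign as -3 < 0, so this is a local maximum.
h(5/3) = (3)·e^(-5/3) ≈ 0.5666.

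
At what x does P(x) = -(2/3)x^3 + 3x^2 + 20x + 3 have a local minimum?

-2

Critical points: P'(x) = -2x^2 + 6x + 20 vanishes at x = -2, 5.
P''(x) = -4x + 6. P''(-2) = 14 > 0 ⇒ local minimum; P''(5) = -14 < 0 ⇒ local maximum.
The local minimum is P(-2) = -59/3.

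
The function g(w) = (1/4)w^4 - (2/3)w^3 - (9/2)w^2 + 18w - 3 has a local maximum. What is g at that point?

g'(w) = w^3 - 2w^2 - 9w + 18 = 0 at w = -3, 2, 3.
Since g''(w) = 3w^2 - 4w - 9, we get g''(-3) = 30 > 0 ⇒ local minimum; g''(2) = -5 < 0 ⇒ local maximum; g''(3) = 6 > 0 ⇒ local minimum.
So the local maximum value is g(2) = 41/3.

41/3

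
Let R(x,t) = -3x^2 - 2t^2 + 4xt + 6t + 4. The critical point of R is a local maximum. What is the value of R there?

∂R/∂x = -6x + 4t = 0 and ∂R/∂t = 4x - 4t + 6 = 0, so (x, t) = (3, 9/2).
The Hessian has R_{xx} = -6, R_{tt} = -4, R_{xt} = 4, giving D = 8 > 0 with R_{xx} < 0, so the point is a local maximum.
R(3, 9/2) = 35/2.

35/2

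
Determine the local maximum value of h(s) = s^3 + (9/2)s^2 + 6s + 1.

Critical points: h'(s) = 3s^2 + 9s + 6 vanishes at s = -2, -1.
Since h''(s) = 6s + 9, we get h''(-2) = -3 < 0 ⇒ local maximum; h''(-1) = 3 > 0 ⇒ local minimum.
So the local maximum value is h(-2) = -1.

-1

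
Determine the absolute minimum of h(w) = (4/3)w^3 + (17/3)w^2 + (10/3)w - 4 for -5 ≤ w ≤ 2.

-137/3

h'(w) = 4w^2 + (34/3)w + 10/3, which vanishes at w = -5/2 and w = -1/3.
Candidates: h(-5) = -137/3; h(-5/2) = 9/4; h(-1/3) = -367/81; h(2) = 36.
Hence the absolute minimum is -137/3 at w = -5.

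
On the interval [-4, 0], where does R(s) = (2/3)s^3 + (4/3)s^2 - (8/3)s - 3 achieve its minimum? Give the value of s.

-4

Differentiating, R'(s) = 2s^2 + (8/3)s - 8/3; whose only zero in [-4, 0] is s = -2.
Compare values at every candidate in [-4, 0]: R(-4) = -41/3; R(-2) = 7/3; R(0) = -3.
Hence the absolute minimum is -41/3 at s = -4.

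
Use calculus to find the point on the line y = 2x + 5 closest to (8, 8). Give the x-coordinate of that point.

14/5

Minimize D(x)^2 = (x - 8)^2 + (2x - 3)^2.
d/dx[D^2] = 2(x - 8) + 2·2·(2x - 3) = 0 ⇒ x = 14/5.
Then y = 53/5 and the distance is √(169/5) ≈ 5.8138.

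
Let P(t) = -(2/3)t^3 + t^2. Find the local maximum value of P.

P'(t) = -2t^2 + 2t = 0 at t = 0, 1.
Second-derivative test with P''(t) = -4t + 2: P''(0) = 2 > 0 ⇒ local minimum; P''(1) = -2 < 0 ⇒ local maximum.
Thus P has its local maximum at t = 1, with value 1/3.

1/3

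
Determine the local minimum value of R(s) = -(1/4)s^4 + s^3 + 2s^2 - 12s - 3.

-15

R'(s) = -s^3 + 3s^2 + 4s - 12. Setting R'(s) = 0 gives s ∈ {-2, 2, 3}.
Second-derivative test with R''(s) = -3s^2 + 6s + 4: R''(-2) = -20 < 0 ⇒ local maximum; R''(2) = 4 > 0 ⇒ local minimum; R''(3) = -5 < 0 ⇒ local maximum.
The local minimum is R(2) = -15.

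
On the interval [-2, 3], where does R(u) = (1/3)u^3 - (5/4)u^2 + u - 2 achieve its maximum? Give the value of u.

3

The derivative is u^2 - (5/2)u + 1, which vanishes at u = 1/2 and u = 2.
Candidates: R(-2) = -35/3, R(1/2) = -85/48, R(2) = -7/3, R(3) = -5/4.
The maximum over the interval is -5/4, attained at u = 3.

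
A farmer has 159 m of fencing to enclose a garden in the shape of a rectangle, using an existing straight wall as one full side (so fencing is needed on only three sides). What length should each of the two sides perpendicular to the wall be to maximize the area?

Let the sides perpendicular to the wall have length x and the parallel side y, so 2x + y = 159 and the area is A = xy = x(159 − 2x).
A'(x) = 159 − 4x = 0 gives x = 159/4, and A''(x) = −4 < 0 confirms a maximum.
Then y = 159 − 2·159/4 = 159/2 and A = 25281/8.

159/4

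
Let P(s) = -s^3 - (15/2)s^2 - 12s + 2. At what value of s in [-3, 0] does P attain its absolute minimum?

-3

P'(s) = -3s^2 - 15s - 12, whose only zero in [-3, 0] is s = -1.
Candidates: P(-3) = -5/2; P(-1) = 15/2; P(0) = 2.
The minimum over the interval is -5/2, attained at s = -3.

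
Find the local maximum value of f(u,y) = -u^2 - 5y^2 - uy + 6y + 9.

∂f/∂u = -2u - y = 0 and ∂f/∂y = -u - 10y + 6 = 0, so (u, y) = (-6/19, 12/19).
The Hessian has f_{uu} = -2, f_{yy} = -10, f_{uy} = -1, giving D = 19 > 0 with f_{uu} < 0, so the point is a local maximum.
f(-6/19, 12/19) = 207/19.

207/19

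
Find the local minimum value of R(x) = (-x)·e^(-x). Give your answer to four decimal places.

By the product rule, R'(x) = (x - 1)·e^(-x). Since e^(-x) > 0, the only critical point is x = 1.
R''(1) has the same sign as 1 > 0, so this is a local minimum.
R(1) = (-1)·e^(-1) ≈ -0.3679.

-0.3679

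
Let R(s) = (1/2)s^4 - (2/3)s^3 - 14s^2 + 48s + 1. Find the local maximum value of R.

R'(s) = 2s^3 - 2s^2 - 28s + 48. Setting R'(s) = 0 gives s ∈ {-4, 2, 3}.
R''(s) = 6s^2 - 4s - 28. R''(-4) = 84 > 0 ⇒ local minimum; R''(2) = -12 < 0 ⇒ local maximum; R''(3) = 14 > 0 ⇒ local minimum.
So the local maximum value is R(2) = 131/3.

131/3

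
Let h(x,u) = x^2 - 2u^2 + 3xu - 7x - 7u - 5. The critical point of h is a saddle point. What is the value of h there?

∂h/∂x = 2x + 3u - 7 = 0 and ∂h/∂u = 3x - 4u - 7 = 0, so (x, u) = (49/17, 7/17).
The Hessian has h_{xx} = 2, h_{uu} = -4, h_{xu} = 3, giving D = -17 < 0, so the point is a saddle point.
h(49/17, 7/17) = -281/17.

-281/17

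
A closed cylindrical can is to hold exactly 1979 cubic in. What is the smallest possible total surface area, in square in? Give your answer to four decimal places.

With radius r and height h, πr²h = 1979 so h = 1979/(πr²), and S(r) = 2πr² + 2πrh = 2πr² + 2·1979/r.
S'(r) = 4πr − 2·1979/r² = 0 ⇒ r³ = 1979/(2π), so r ≈ 6.8039 and h = 2r ≈ 13.6077.
S''(r) = 4π + 4·1979/r³ > 0, so this is the minimum; S ≈ 872.5930.

872.5930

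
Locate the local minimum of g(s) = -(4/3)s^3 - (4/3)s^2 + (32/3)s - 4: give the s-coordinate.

-2

g'(s) = -4s^2 - (8/3)s + 32/3. Setting g'(s) = 0 gives s ∈ {-2, 4/3}.
g''(s) = -8s - 8/3. g''(-2) = 40/3 > 0 ⇒ local minimum; g''(4/3) = -40/3 < 0 ⇒ local maximum.
So the local minimum value is g(-2) = -20.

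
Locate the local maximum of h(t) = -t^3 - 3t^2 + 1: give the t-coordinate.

0

h'(t) = -3t^2 - 6t. Setting h'(t) = 0 gives t ∈ {-2, 0}.
h''(t) = -6t - 6. h''(-2) = 6 > 0 ⇒ local minimum; h''(0) = -6 < 0 ⇒ local maximum.
Thus h has its local maximum at t = 0, with value 1.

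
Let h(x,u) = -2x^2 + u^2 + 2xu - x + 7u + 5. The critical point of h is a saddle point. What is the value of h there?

-23/12

∂h/∂x = -4x + 2u - 1 = 0 and ∂h/∂u = 2x + 2u + 7 = 0, so (x, u) = (-4/3, -13/6).
The Hessian has h_{xx} = -4, h_{uu} = 2, h_{xu} = 2, giving D = -12 < 0, so the point is a saddle point.
h(-4/3, -13/6) = -23/12.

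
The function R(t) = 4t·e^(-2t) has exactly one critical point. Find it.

1/2

By the product rule, R'(t) = (-8t + 4)·e^(-2t). Since e^(-2t) > 0, the only critical point is t = 1/2.
R''(1/2) has the same sign as -8 < 0, so this is a local maximum.
R(1/2) = (2)·e^(-1) ≈ 0.7358.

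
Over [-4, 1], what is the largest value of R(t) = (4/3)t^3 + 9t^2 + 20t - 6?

73/3

The derivative is 4t^2 + 18t + 20, which vanishes at t = -5/2 and t = -2.
Compare values at every candidate in [-4, 1]: R(-4) = -82/3, R(-5/2) = -247/12, R(-2) = -62/3, R(1) = 73/3.
So the maximum is R(1) = 73/3.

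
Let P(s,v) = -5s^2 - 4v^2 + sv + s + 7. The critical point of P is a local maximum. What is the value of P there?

∂P/∂s = -10s + v + 1 = 0 and ∂P/∂v = s - 8v = 0, so (s, v) = (8/79, 1/79).
The Hessian has P_{ss} = -10, P_{vv} = -8, P_{sv} = 1, giving D = 79 > 0 with P_{ss} < 0, so the point is a local maximum.
P(8/79, 1/79) = 557/79.

557/79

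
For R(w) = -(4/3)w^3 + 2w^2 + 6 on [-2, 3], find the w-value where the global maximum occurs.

-2

R'(w) = -4w^2 + 4w, which vanishes at w = 0 and w = 1.
Candidates: R(-2) = 74/3; R(0) = 6; R(1) = 20/3; R(3) = -12.
The maximum over the interval is 74/3, attained at w = -2.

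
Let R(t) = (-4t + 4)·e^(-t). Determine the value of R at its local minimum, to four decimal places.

-0.5413

R'(t) = (-4)·e^(-t) + (-4t + 4)·(-1)·e^(-t) = (4t - 8)·e^(-t). Since e^(-t) > 0, the only critical point is t = 2.
R''(2) has the same sign as 4 > 0, so this is a local minimum.
R(2) = (-4)·e^(-2) ≈ -0.5413.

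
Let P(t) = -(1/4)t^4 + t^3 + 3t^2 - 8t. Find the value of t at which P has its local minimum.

Critical points: P'(t) = -t^3 + 3t^2 + 6t - 8 vanishes at t = -2, 1, 4.
Second-derivative test with P''(t) = -3t^2 + 6t + 6: P''(-2) = -18 < 0 ⇒ local maximum; P''(1) = 9 > 0 ⇒ local minimum; P''(4) = -18 < 0 ⇒ local maximum.
So the local minimum value is P(1) = -17/4.

1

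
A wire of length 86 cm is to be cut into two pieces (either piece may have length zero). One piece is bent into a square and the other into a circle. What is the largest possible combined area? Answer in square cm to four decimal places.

Let x be the length used for the square. Square side x/4; circle radius (86−x)/(2π).
A(x) = (x/4)² + π·((86−x)/(2π))² = x²/16 + (86−x)²/(4π) for 0 ≤ x ≤ 86. A'(x) = x/8 − (86−x)/(2π) = 0 gives x = 4·86/(π+4) ≈ 48.1685.
A'' > 0, so the interior critical point is a minimum; the maximum is at an endpoint. A(0) = 588.5550 and A(86) = 462.2500, so the largest area is 588.5550.

588.5550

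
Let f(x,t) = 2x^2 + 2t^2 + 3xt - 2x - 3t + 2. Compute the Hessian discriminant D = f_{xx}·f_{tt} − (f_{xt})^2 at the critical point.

∂f/∂x = 4x + 3t - 2 = 0 and ∂f/∂t = 3x + 4t - 3 = 0, so (x, t) = (-1/7, 6/7).
The Hessian has f_{xx} = 4, f_{tt} = 4, f_{xt} = 3, giving D = 7 > 0 with f_{xx} > 0, so the point is a local minimum.
D = (4)·(4) − (3)^2 = 7.

7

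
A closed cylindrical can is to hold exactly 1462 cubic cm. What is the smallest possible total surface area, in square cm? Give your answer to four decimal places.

With radius r and height h, πr²h = 1462 so h = 1462/(πr²), and S(r) = 2πr² + 2πrh = 2πr² + 2·1462/r.
S'(r) = 4πr − 2·1462/r² = 0 ⇒ r³ = 1462/(2π), so r ≈ 6.1507 and h = 2r ≈ 12.3013.
S''(r) = 4π + 4·1462/r³ > 0, so this is the minimum; S ≈ 713.0929.

713.0929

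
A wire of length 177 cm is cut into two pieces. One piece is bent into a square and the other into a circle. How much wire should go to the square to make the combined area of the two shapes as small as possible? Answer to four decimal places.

99.1376

Let x be the length used for the square. Square side x/4; circle radius (177−x)/(2π).
A(x) = (x/4)² + π·((177−x)/(2π))² = x²/16 + (177−x)²/(4π) for 0 ≤ x ≤ 177. A'(x) = x/8 − (177−x)/(2π) = 0 gives x = 4·177/(π+4) ≈ 99.1376.
A'' = 1/8 + 1/(2π) > 0, so this gives the minimum combined area; x ≈ 99.1376 cm to the square.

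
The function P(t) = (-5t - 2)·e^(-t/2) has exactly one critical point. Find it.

8/5

Differentiating with the product rule gives P'(t) = ((5/2)t - 4)·e^(-t/2). Since e^(-t/2) > 0, the only critical point is t = 8/5.
P''(8/5) has the same sign as 5/2 > 0, so this is a local minimum.
P(8/5) = (-10)·e^(-4/5) ≈ -4.4933.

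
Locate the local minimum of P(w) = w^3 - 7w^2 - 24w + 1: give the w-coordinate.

6

P'(w) = 3w^2 - 14w - 24. Setting P'(w) = 0 gives w ∈ {-4/3, 6}.
P''(w) = 6w - 14. P''(-4/3) = -22 < 0 ⇒ local maximum; P''(6) = 22 > 0 ⇒ local minimum.
The local minimum is P(6) = -179.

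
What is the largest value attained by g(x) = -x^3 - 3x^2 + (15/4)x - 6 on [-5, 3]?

101/4

g'(x) = -3x^2 - 6x + 15/4, which vanishes at x = -5/2 and x = 1/2.
Evaluating at the critical points and endpoints: g(-5) = 101/4; g(-5/2) = -37/2; g(1/2) = -5; g(3) = -195/4.
So the maximum is g(-5) = 101/4.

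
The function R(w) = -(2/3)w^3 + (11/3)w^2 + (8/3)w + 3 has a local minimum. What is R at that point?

206/81

R'(w) = -2w^2 + (22/3)w + 8/3 = 0 at w = -1/3, 4.
Second-derivative test with R''(w) = -4w + 22/3: R''(-1/3) = 26/3 > 0 ⇒ local minimum; R''(4) = -26/3 < 0 ⇒ local maximum.
The local minimum is R(-1/3) = 206/81.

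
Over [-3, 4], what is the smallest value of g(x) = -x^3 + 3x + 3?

g'(x) = -3x^2 + 3, which vanishes at x = -1 and x = 1.
Candidates: g(-3) = 21; g(-1) = 1; g(1) = 5; g(4) = -49.
Hence the absolute minimum is -49 at x = 4.

-49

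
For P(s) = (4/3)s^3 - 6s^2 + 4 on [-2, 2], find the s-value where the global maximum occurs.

Differentiating, P'(s) = 4s^2 - 12s; whose only zero in [-2, 2] is s = 0.
Evaluating at the critical points and endpoints: P(-2) = -92/3, P(0) = 4, P(2) = -28/3.
So the maximum is P(0) = 4.

0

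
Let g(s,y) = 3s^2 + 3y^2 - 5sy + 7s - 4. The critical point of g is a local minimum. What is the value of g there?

∂g/∂s = 6s - 5y + 7 = 0 and ∂g/∂y = -5s + 6y = 0, so (s, y) = (-42/11, -35/11).
The Hessian has g_{ss} = 6, g_{yy} = 6, g_{sy} = -5, giving D = 11 > 0 with g_{ss} > 0, so the point is a local minimum.
g(-42/11, -35/11) = -191/11.

-191/11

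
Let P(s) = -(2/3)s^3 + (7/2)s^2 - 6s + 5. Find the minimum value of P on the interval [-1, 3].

P'(s) = -2s^2 + 7s - 6, which vanishes at s = 3/2 and s = 2.
Compare values at every candidate in [-1, 3]: P(-1) = 91/6,  P(3/2) = 13/8,  P(2) = 5/3,  P(3) = 1/2.
The minimum over the interval is 1/2, attained at s = 3.

1/2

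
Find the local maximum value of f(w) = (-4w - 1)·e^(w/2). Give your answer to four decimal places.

2.5972

By the product rule, f'(w) = (-2w - 9/2)·e^(w/2). Since e^(w/2) > 0, the only critical point is w = -9/4.
f''(-9/4) has the same sign as -2 < 0, so this is a local maximum.
f(-9/4) = (8)·e^(-9/8) ≈ 2.5972.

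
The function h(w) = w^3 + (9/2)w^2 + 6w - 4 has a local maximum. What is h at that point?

Critical points: h'(w) = 3w^2 + 9w + 6 vanishes at w = -2, -1.
Since h''(w) = 6w + 9, we get h''(-2) = -3 < 0 ⇒ local maximum; h''(-1) = 3 > 0 ⇒ local minimum.
So the local maximum value is h(-2) = -6.

-6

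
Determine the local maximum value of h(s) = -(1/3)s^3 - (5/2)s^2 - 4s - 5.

-19/6

h'(s) = -s^2 - 5s - 4 = 0 at s = -4, -1.
Since h''(s) = -2s - 5, we get h''(-4) = 3 > 0 ⇒ local minimum; h''(-1) = -3 < 0 ⇒ local maximum.
So the local maximum value is h(-1) = -19/6.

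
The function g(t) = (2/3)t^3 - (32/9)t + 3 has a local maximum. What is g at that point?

499/81

g'(t) = 2t^2 - 32/9 = 0 at t = -4/3, 4/3.
Since g''(t) = 4t, we get g''(-4/3) = -16/3 < 0 ⇒ local maximum; g''(4/3) = 16/3 > 0 ⇒ local minimum.
So the local maximum value is g(-4/3) = 499/81.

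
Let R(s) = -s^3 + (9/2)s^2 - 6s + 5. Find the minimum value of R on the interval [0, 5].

-75/2

Differentiating, R'(s) = -3s^2 + 9s - 6; which vanishes at s = 1 and s = 2.
Candidates: R(0) = 5, R(1) = 5/2, R(2) = 3, R(5) = -75/2.
So the minimum is R(5) = -75/2.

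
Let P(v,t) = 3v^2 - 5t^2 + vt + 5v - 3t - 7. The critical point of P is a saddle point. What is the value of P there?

-510/61

∂P/∂v = 6v + t + 5 = 0 and ∂P/∂t = v - 10t - 3 = 0, so (v, t) = (-47/61, -23/61).
The Hessian has P_{vv} = 6, P_{tt} = -10, P_{vt} = 1, giving D = -61 < 0, so the point is a saddle point.
P(-47/61, -23/61) = -510/61.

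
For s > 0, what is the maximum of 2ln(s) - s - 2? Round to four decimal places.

g'(s) = 2/s − 1 = 0 gives s = 2.
g''(s) = -2/s², which is negative for s > 0, so this is a local maximum.
g(2) = 2·ln(2) - 2 - 2 ≈ -2.6137.

-2.6137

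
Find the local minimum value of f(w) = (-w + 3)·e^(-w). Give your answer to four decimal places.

-0.0183

Differentiating with the product rule gives f'(w) = (w - 4)·e^(-w). Since e^(-w) > 0, the only critical point is w = 4.
f''(4) has the same sign as 1 > 0, so this is a local minimum.
f(4) = (-1)·e^(-4) ≈ -0.0183.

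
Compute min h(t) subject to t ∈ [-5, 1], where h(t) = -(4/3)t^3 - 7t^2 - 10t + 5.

-40/3

h'(t) = -4t^2 - 14t - 10, which vanishes at t = -5/2 and t = -1.
Evaluating at the critical points and endpoints: h(-5) = 140/3,  h(-5/2) = 85/12,  h(-1) = 28/3,  h(1) = -40/3.
So the minimum is h(1) = -40/3.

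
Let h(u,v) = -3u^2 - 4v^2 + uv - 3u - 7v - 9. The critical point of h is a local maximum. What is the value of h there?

∂h/∂u = -6u + v - 3 = 0 and ∂h/∂v = u - 8v - 7 = 0, so (u, v) = (-31/47, -45/47).
The Hessian has h_{uu} = -6, h_{vv} = -8, h_{uv} = 1, giving D = 47 > 0 with h_{uu} < 0, so the point is a local maximum.
h(-31/47, -45/47) = -219/47.

-219/47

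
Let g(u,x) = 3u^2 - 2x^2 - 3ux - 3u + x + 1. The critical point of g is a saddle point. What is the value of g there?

∂g/∂u = 6u - 3x - 3 = 0 and ∂g/∂x = -3u - 4x + 1 = 0, so (u, x) = (5/11, -1/11).
The Hessian has g_{uu} = 6, g_{xx} = -4, g_{ux} = -3, giving D = -33 < 0, so the point is a saddle point.
g(5/11, -1/11) = 3/11.

3/11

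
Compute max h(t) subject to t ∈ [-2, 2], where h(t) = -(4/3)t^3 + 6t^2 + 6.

Differentiating, h'(t) = -4t^2 + 12t; whose only zero in [-2, 2] is t = 0.
Compare values at every candidate in [-2, 2]: h(-2) = 122/3, h(0) = 6, h(2) = 58/3.
The maximum over the interval is 122/3, attained at t = -2.

122/3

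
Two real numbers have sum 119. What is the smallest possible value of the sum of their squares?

14161/2

With a + b = 119, a^2 + b^2 = a^2 + (119 − a)^2.
The derivative 2a − 2(119 − a) = 4a − 238 vanishes at a = 119/2; second derivative 4 > 0, a minimum.
The minimum is 2·(119/2)^2 = 14161/2.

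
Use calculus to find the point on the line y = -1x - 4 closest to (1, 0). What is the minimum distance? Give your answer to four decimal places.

Minimize D(x)^2 = (x - 1)^2 + (-x - 4)^2.
d/dx[D^2] = 2(x - 1) + 2·(-1)·(-x - 4) = 0 ⇒ x = -3/2.
Then y = -5/2 and the distance is √(25/2) ≈ 3.5355.

3.5355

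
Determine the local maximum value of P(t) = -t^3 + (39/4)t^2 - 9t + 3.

P'(t) = -3t^2 + (39/2)t - 9. Setting P'(t) = 0 gives t ∈ {1/2, 6}.
P''(t) = -6t + 39/2. P''(1/2) = 33/2 > 0 ⇒ local minimum; P''(6) = -33/2 < 0 ⇒ local maximum.
The local maximum is P(6) = 84.

84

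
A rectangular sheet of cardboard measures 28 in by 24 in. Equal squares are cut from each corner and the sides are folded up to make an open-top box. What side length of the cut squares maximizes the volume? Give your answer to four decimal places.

4.2950

With cut size x, the volume is V(x) = x(28 − 2x)(24 − 2x) for 0 < x < 12.
V'(x) = 12x^2 − 208x + 672. Setting V'(x) = 0 gives x ≈ 4.2950 (the root in (0, 12)).
V''(x) = 24x − 208 is negative there, so this is the maximum; V ≈ 1284.6693.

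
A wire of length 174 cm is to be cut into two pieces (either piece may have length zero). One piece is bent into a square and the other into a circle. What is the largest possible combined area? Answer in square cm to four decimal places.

2409.2875

Let x be the length used for the square. Square side x/4; circle radius (174−x)/(2π).
A(x) = (x/4)² + π·((174−x)/(2π))² = x²/16 + (174−x)²/(4π) for 0 ≤ x ≤ 174. A'(x) = x/8 − (174−x)/(2π) = 0 gives x = 4·174/(π+4) ≈ 97.4573.
A'' > 0, so the interior critical point is a minimum; the maximum is at an endpoint. A(0) = 2409.2875 and A(174) = 1892.2500, so the largest area is 2409.2875.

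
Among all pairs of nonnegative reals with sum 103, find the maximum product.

10609/4

With x + y = 103, the product is P(x) = x(103 − x).
P'(x) = 103 − 2x = 0 gives x = 103/2; P'' = −2 < 0, so this is the maximum.
P = 103/2·103/2 = 10609/4.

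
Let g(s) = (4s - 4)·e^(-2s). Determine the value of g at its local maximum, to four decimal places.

Differentiating with the product rule gives g'(s) = (-8s + 12)·e^(-2s). Since e^(-2s) > 0, the only critical point is s = 3/2.
g''(3/2) has the same sign as -8 < 0, so this is a local maximum.
g(3/2) = (2)·e^(-3) ≈ 0.0996.

0.0996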